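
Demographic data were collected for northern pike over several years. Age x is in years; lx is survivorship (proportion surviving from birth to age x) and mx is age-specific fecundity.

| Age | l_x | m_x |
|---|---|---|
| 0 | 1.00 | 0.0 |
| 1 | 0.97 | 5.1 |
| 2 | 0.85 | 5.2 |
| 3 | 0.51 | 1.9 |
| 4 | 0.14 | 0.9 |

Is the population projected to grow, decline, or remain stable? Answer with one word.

R0 = Σ lx·mx = 0 + 4.947 + 4.42 + 0.969 + 0.126 = 10.462
R0 > 1, so the population is growing.

growing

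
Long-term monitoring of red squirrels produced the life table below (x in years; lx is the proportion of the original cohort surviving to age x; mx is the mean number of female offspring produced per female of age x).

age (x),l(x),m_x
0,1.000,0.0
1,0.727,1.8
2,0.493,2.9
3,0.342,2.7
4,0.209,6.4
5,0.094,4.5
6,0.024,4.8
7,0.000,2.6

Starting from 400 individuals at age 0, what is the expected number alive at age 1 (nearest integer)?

291

Expected survivors = N0 · l_1 = 400 × 0.727 = 290.8 → 291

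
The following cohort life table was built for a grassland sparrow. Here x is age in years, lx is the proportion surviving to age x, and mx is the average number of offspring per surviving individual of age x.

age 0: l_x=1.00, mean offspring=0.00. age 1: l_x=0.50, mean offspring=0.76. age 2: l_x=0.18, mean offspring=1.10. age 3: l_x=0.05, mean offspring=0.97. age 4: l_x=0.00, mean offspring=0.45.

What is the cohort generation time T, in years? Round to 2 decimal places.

1.47

lx·mx: 0, 0.38, 0.198, 0.0485, 0 → R0 = 0.6265
x·lx·mx: 0, 0.38, 0.396, 0.1455, 0 → Σ = 0.9215
T = 0.9215 / 0.6265 = 1.47087… → 1.47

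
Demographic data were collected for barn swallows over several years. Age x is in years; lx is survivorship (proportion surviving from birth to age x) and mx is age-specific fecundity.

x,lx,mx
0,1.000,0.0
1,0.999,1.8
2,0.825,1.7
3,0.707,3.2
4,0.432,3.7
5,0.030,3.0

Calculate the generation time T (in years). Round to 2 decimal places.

lx·mx: 0, 1.7982, 1.4025, 2.2624, 1.5984, 0.09 → R0 = 7.1515
x·lx·mx: 0, 1.7982, 2.805, 6.7872, 6.3936, 0.45 → Σ = 18.234
T = 18.234 / 7.1515 = 2.549675… → 2.55

2.55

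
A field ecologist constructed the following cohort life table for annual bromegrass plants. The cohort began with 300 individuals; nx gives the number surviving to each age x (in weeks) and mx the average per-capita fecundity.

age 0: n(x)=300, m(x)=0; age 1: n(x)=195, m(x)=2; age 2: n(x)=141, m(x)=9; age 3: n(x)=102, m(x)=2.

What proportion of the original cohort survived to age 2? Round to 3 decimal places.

l_2 = n_2/n_0 = 141/300 = 0.47 → 0.470

0.470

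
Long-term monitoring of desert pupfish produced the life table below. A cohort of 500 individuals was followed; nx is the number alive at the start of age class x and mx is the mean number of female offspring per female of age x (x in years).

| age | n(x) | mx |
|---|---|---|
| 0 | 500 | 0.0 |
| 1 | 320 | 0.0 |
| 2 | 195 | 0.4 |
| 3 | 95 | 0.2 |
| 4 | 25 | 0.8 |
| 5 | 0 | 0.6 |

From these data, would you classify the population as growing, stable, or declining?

declining

lx = nx/n0 = nx/500: 1, 0.64, 0.39, 0.19, 0.05, 0
R0 = Σ lx·mx = 0 + 0 + 0.156 + 0.038 + 0.04 + 0 = 0.234
R0 < 1, so the population is declining.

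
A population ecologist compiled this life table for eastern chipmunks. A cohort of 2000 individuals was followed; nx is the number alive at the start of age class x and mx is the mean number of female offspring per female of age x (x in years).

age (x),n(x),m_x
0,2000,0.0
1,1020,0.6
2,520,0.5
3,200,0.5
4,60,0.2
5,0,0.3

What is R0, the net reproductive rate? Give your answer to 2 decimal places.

lx = nx/n0 = nx/2000: 1, 0.51, 0.26, 0.1, 0.03, 0
lx·mx by age: 0, 0.306, 0.13, 0.05, 0.006, 0
R0 = Σ lx·mx = 0.492 → 0.49

0.49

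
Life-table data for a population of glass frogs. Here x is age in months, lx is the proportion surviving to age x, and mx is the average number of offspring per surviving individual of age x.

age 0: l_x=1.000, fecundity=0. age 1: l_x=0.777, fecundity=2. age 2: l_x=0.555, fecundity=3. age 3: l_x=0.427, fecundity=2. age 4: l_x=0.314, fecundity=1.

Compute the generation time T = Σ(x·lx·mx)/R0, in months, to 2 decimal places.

1.98

lx·mx: 0, 1.554, 1.665, 0.854, 0.314 → R0 = 4.387
x·lx·mx: 0, 1.554, 3.33, 2.562, 1.256 → Σ = 8.702
T = 8.702 / 4.387 = 1.983588… → 1.98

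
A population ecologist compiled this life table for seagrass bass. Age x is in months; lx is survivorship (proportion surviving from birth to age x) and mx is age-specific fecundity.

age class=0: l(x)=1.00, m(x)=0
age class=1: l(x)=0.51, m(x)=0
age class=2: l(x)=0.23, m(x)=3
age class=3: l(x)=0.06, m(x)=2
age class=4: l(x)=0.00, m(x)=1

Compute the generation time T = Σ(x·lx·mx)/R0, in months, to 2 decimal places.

lx·mx: 0, 0, 0.69, 0.12, 0 → R0 = 0.81
x·lx·mx: 0, 0, 1.38, 0.36, 0 → Σ = 1.74
T = 1.74 / 0.81 = 2.148148… → 2.15

2.15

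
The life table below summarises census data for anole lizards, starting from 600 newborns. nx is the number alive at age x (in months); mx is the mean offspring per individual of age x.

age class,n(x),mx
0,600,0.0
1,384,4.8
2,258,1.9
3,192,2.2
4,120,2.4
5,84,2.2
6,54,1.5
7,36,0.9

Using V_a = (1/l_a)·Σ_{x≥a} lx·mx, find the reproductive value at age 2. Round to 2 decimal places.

5.81

lx = nx/n0 = nx/600: 1, 0.64, 0.43, 0.32, 0.2, 0.14, 0.09, 0.06
lx·mx for x ≥ 2: 0.817, 0.704, 0.48, 0.308, 0.135, 0.054 → sum = 2.498
V_2 = 2.498 / l_2 = 2.498 / 0.43 = 5.809302… → 5.81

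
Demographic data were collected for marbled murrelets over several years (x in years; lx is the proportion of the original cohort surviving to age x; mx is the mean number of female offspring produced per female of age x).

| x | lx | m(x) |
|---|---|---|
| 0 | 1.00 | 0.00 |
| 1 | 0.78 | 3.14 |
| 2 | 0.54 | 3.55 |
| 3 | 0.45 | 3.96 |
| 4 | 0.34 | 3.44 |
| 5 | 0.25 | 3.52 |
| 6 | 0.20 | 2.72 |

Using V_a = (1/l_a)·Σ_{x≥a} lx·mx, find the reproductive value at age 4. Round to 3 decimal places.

lx·mx for x ≥ 4: 1.1696, 0.88, 0.544 → sum = 2.5936
V_4 = 2.5936 / l_4 = 2.5936 / 0.34 = 7.628235… → 7.628

7.628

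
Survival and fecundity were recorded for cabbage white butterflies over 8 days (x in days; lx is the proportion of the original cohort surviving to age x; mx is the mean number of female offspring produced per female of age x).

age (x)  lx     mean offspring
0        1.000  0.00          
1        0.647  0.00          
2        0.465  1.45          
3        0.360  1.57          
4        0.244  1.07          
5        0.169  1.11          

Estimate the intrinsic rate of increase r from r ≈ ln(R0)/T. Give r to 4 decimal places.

R0 = Σ lx·mx = 0 + 0 + 0.67425 + 0.5652 + 0.26108 + 0.18759 = 1.68812
Σ x·lx·mx = 5.02637; T = 5.02637/1.68812 = 2.9775…
r ≈ ln(R0)/T = ln(1.68812)/2.9775… = 0.175858… → 0.1759

0.1759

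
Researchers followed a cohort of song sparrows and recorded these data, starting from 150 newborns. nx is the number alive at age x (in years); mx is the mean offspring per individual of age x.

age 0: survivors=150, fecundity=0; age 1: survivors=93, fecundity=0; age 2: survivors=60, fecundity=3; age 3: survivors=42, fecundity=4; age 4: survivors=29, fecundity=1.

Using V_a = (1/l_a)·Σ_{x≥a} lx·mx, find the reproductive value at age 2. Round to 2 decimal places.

lx = nx/n0 = nx/150: 1, 0.62, 0.4, 0.28, 0.19333…
lx·mx for x ≥ 2: 1.2, 1.12, 0.193333… → sum = 2.513333…
V_2 = 2.513333… / l_2 = 2.513333… / 0.4 = 6.283333… → 6.28

6.28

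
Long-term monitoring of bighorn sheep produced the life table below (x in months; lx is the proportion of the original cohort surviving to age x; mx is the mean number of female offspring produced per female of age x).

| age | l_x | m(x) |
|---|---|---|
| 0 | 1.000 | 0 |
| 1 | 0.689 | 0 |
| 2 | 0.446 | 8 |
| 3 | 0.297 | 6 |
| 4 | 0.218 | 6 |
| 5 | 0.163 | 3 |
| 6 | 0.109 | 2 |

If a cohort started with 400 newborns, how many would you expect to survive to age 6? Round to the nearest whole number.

44

Expected survivors = N0 · l_6 = 400 × 0.109 = 43.6 → 44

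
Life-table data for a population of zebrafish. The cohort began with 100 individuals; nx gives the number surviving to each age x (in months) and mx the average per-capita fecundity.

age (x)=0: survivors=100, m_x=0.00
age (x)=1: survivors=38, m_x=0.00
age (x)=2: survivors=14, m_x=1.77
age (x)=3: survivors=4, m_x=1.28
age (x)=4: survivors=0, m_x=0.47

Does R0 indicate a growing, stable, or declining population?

declining

lx = nx/n0 = nx/100: 1, 0.38, 0.14, 0.04, 0
R0 = Σ lx·mx = 0 + 0 + 0.2478 + 0.0512 + 0 = 0.299
R0 < 1, so the population is declining.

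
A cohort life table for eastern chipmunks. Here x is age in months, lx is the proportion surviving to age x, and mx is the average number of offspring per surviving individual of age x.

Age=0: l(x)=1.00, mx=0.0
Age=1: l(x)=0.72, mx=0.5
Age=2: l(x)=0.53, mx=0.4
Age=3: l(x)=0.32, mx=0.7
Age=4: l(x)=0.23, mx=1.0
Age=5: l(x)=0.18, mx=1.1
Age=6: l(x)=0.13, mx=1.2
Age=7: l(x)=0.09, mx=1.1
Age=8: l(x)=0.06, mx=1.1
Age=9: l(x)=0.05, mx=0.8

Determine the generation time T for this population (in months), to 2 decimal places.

3.71

lx·mx: 0, 0.36, 0.212, 0.224, 0.23, 0.198, 0.156, 0.099, 0.066, 0.04 → R0 = 1.585
x·lx·mx: 0, 0.36, 0.424, 0.672, 0.92, 0.99, 0.936, 0.693, 0.528, 0.36 → Σ = 5.883
T = 5.883 / 1.585 = 3.711672… → 3.71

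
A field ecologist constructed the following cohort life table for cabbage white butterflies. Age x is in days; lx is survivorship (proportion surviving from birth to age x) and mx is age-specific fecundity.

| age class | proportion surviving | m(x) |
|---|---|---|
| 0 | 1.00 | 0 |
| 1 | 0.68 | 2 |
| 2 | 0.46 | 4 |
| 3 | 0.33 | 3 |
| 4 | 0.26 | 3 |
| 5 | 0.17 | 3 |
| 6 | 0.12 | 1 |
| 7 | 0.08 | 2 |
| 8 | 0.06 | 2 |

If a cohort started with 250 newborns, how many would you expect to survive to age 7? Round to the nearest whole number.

20

Expected survivors = N0 · l_7 = 250 × 0.08 = 20 → 20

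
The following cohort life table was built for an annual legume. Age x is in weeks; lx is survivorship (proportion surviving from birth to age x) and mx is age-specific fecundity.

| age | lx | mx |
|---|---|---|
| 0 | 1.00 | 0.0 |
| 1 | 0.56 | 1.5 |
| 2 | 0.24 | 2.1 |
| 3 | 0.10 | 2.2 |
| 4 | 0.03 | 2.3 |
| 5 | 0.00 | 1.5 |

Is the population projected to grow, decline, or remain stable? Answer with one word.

growing

R0 = Σ lx·mx = 0 + 0.84 + 0.504 + 0.22 + 0.069 + 0 = 1.633
R0 > 1, so the population is growing.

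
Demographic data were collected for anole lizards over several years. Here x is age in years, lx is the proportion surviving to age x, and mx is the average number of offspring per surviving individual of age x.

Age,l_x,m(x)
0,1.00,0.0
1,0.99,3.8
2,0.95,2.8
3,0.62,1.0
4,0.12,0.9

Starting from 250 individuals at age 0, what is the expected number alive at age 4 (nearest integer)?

30

Expected survivors = N0 · l_4 = 250 × 0.12 = 30 → 30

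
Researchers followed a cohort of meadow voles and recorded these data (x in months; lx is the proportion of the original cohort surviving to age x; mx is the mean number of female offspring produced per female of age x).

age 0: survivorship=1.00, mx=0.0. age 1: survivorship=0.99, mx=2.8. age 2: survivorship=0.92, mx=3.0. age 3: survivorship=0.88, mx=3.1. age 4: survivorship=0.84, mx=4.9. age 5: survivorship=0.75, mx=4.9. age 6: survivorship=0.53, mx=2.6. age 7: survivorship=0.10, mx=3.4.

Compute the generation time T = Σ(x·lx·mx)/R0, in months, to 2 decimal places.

3.49

lx·mx: 0, 2.772, 2.76, 2.728, 4.116, 3.675, 1.378, 0.34 → R0 = 17.769
x·lx·mx: 0, 2.772, 5.52, 8.184, 16.464, 18.375, 8.268, 2.38 → Σ = 61.963
T = 61.963 / 17.769 = 3.487141… → 3.49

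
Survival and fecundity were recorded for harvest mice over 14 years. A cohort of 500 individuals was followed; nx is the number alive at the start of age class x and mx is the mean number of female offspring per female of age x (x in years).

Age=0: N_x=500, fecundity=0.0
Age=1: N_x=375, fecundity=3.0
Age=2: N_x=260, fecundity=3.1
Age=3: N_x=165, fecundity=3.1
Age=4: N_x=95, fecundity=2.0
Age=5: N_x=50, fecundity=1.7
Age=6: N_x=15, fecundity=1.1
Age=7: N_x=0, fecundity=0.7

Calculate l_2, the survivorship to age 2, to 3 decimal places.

0.520

l_2 = n_2/n_0 = 260/500 = 0.52 → 0.520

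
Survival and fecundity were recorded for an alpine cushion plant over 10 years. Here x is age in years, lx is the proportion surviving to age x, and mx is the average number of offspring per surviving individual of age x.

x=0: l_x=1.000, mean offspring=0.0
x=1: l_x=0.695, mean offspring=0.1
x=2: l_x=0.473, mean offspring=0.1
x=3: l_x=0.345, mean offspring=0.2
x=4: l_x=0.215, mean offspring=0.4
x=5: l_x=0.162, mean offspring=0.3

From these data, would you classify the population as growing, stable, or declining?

declining

R0 = Σ lx·mx = 0 + 0.0695 + 0.0473 + 0.069 + 0.086 + 0.0486 = 0.3204
R0 < 1, so the population is declining.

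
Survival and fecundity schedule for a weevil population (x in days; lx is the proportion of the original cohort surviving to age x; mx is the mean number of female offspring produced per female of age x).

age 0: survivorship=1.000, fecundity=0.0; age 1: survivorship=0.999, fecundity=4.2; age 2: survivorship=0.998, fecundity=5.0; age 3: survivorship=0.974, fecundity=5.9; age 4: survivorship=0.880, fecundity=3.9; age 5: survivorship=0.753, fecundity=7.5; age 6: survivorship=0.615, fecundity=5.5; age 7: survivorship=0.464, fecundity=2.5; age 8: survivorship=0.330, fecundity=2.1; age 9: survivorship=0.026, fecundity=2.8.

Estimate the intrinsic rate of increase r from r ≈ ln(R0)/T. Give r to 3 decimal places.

R0 = Σ lx·mx = 0 + 4.1958 + 4.99 + 5.7466 + 3.432 + 5.6475 + 3.3825 + 1.16 + 0.693 + 0.0728 = 29.3202
Σ x·lx·mx = 107.9953; T = 107.9953/29.3202 = 3.68331…
r ≈ ln(R0)/T = ln(29.3202)/3.68331… = 0.91719… → 0.917

0.917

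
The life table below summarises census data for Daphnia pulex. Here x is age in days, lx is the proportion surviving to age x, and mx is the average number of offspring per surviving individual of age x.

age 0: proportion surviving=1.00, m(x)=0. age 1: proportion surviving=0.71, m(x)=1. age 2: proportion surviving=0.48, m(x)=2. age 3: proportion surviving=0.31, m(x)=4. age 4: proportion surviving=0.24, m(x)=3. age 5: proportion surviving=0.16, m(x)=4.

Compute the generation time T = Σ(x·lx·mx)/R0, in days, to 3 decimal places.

2.911

lx·mx: 0, 0.71, 0.96, 1.24, 0.72, 0.64 → R0 = 4.27
x·lx·mx: 0, 0.71, 1.92, 3.72, 2.88, 3.2 → Σ = 12.43
T = 12.43 / 4.27 = 2.911007… → 2.911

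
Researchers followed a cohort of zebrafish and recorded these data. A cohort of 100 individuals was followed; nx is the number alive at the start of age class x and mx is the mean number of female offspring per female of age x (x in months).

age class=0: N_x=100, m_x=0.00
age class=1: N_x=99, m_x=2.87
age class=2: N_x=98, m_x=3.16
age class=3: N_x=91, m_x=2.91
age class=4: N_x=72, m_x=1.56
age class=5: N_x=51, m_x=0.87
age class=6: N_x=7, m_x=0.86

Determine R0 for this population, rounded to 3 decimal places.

lx = nx/n0 = nx/100: 1, 0.99, 0.98, 0.91, 0.72, 0.51, 0.07
lx·mx by age: 0, 2.8413, 3.0968, 2.6481, 1.1232, 0.4437, 0.0602
R0 = Σ lx·mx = 10.2133 → 10.213

10.213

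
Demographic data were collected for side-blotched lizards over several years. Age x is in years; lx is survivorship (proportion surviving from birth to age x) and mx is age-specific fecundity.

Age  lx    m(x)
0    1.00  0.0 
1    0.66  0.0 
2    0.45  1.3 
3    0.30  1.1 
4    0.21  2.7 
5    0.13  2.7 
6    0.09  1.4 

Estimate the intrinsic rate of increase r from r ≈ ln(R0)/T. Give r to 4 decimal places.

R0 = Σ lx·mx = 0 + 0 + 0.585 + 0.33 + 0.567 + 0.351 + 0.126 = 1.959
Σ x·lx·mx = 6.939; T = 6.939/1.959 = 3.54211…
r ≈ ln(R0)/T = ln(1.959)/3.54211… = 0.18984… → 0.1898

0.1898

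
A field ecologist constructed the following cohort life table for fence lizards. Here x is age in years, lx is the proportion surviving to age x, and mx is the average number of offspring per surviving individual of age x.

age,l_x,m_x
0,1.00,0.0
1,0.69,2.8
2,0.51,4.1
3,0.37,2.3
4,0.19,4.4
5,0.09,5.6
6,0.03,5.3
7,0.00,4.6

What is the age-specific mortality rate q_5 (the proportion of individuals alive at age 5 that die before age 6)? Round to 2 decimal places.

q_5 = (l_5 − l_6) / l_5 = (0.09 − 0.03) / 0.09
     = 0.06 / 0.09 = 0.666667… → 0.67

0.67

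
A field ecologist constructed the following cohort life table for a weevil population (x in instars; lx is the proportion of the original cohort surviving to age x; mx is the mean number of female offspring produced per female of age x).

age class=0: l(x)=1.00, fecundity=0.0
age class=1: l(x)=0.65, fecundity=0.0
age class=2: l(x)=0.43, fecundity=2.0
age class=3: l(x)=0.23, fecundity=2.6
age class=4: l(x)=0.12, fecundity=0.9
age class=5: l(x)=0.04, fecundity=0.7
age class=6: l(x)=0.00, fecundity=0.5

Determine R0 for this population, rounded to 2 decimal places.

lx·mx by age: 0, 0, 0.86, 0.598, 0.108, 0.028, 0
R0 = Σ lx·mx = 1.594 → 1.59

1.59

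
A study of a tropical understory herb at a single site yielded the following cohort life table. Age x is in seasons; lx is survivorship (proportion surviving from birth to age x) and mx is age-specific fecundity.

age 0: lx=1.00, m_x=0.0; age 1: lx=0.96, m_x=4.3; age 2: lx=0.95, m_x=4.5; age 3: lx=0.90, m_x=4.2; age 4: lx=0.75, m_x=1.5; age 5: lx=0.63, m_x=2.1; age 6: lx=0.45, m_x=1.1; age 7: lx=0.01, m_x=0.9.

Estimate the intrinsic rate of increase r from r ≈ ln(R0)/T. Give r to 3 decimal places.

R0 = Σ lx·mx = 0 + 4.128 + 4.275 + 3.78 + 1.125 + 1.323 + 0.495 + 0.009 = 15.135
Σ x·lx·mx = 38.166; T = 38.166/15.135 = 2.5217…
r ≈ ln(R0)/T = ln(15.135)/2.5217… = 1.07745… → 1.077

1.077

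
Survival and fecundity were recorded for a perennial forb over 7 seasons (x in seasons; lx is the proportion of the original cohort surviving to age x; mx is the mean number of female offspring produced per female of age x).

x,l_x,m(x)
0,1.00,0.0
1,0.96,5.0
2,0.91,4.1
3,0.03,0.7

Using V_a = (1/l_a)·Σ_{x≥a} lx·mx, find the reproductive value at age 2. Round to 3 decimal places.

lx·mx for x ≥ 2: 3.731, 0.021 → sum = 3.752
V_2 = 3.752 / l_2 = 3.752 / 0.91 = 4.123077… → 4.123

4.123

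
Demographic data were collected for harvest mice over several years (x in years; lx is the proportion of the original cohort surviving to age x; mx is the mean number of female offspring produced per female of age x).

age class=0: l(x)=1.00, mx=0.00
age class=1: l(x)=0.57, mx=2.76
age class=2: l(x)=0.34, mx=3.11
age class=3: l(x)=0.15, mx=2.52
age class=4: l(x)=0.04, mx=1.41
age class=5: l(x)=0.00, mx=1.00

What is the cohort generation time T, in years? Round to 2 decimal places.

1.65

lx·mx: 0, 1.5732, 1.0574, 0.378, 0.0564, 0 → R0 = 3.065
x·lx·mx: 0, 1.5732, 2.1148, 1.134, 0.2256, 0 → Σ = 5.0476
T = 5.0476 / 3.065 = 1.646852… → 1.65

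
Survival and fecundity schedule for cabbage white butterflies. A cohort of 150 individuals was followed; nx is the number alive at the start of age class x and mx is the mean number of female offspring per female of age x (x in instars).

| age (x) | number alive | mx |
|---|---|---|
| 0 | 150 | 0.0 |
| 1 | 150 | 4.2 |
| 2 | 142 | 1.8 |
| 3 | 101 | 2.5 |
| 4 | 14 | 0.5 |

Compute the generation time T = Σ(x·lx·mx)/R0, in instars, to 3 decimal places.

1.683

lx = nx/n0 = nx/150: 1, 1, 0.94667…, 0.67333…, 0.09333…
lx·mx: 0, 4.2, 1.704…, 1.683333…, 0.046667… → R0 = 7.634…
x·lx·mx: 0, 4.2, 3.408…, 5.05…, 0.186667… → Σ = 12.844667…
T = 12.844667… / 7.634… = 1.68256… → 1.683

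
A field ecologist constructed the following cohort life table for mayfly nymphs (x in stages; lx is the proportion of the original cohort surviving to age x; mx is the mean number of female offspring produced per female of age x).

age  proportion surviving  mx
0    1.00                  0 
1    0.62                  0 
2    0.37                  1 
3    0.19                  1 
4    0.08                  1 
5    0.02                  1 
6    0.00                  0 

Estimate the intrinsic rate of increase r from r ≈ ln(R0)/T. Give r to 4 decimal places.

-0.1585

R0 = Σ lx·mx = 0 + 0 + 0.37 + 0.19 + 0.08 + 0.02 + 0 = 0.66
Σ x·lx·mx = 1.73; T = 1.73/0.66 = 2.62121…
r ≈ ln(R0)/T = ln(0.66)/2.62121… = -0.15852… → -0.1585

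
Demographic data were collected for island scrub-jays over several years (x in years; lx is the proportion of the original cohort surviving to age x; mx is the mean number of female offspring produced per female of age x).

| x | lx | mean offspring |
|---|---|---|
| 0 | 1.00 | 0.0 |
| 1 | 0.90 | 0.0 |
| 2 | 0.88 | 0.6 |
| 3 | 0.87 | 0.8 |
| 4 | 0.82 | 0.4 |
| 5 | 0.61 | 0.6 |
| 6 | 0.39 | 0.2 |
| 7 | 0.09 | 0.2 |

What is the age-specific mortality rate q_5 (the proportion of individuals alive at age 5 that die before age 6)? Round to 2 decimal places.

0.36

q_5 = (l_5 − l_6) / l_5 = (0.61 − 0.39) / 0.61
     = 0.22 / 0.61 = 0.360656… → 0.36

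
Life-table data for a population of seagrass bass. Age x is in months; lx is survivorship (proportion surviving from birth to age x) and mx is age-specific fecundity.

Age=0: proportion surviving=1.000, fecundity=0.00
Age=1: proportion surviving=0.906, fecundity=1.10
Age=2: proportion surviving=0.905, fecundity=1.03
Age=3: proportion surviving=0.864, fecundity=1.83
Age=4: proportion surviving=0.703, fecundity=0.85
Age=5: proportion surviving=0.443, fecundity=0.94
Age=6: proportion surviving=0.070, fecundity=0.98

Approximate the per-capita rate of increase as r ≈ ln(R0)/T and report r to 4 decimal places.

0.5606

R0 = Σ lx·mx = 0 + 0.9966 + 0.93215 + 1.58112 + 0.59755 + 0.41642 + 0.0686 = 4.59244
Σ x·lx·mx = 12.48816; T = 12.48816/4.59244 = 2.71929…
r ≈ ln(R0)/T = ln(4.59244)/2.71929… = 0.560592… → 0.5606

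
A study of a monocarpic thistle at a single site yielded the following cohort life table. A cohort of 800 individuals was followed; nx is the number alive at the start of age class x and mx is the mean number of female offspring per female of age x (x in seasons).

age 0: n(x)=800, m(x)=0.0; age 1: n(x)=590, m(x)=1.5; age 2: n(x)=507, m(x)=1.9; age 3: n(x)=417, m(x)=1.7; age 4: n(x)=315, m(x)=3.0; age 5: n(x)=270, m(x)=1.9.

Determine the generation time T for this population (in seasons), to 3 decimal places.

lx = nx/n0 = nx/800: 1, 0.7375, 0.63375, 0.52125, 0.39375, 0.3375
lx·mx: 0, 1.10625, 1.204125, 0.886125, 1.18125, 0.64125 → R0 = 5.019
x·lx·mx: 0, 1.10625, 2.40825, 2.658375, 4.725, 3.20625 → Σ = 14.104125
T = 14.104125 / 5.019 = 2.810146… → 2.810

2.810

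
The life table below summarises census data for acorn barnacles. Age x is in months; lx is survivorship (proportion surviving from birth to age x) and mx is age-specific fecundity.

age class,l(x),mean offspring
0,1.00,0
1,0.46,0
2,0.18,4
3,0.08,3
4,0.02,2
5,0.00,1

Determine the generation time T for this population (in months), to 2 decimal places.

2.32

lx·mx: 0, 0, 0.72, 0.24, 0.04, 0 → R0 = 1
x·lx·mx: 0, 0, 1.44, 0.72, 0.16, 0 → Σ = 2.32
T = 2.32 / 1 = 2.32 → 2.32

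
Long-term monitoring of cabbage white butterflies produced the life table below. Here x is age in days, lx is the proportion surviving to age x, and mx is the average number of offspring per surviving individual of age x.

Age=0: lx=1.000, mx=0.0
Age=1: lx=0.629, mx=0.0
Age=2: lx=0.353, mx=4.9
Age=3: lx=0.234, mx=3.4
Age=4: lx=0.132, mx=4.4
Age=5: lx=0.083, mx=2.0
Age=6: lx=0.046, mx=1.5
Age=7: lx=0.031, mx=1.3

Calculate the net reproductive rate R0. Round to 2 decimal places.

lx·mx by age: 0, 0, 1.7297, 0.7956, 0.5808, 0.166, 0.069, 0.0403
R0 = Σ lx·mx = 3.3814 → 3.38

3.38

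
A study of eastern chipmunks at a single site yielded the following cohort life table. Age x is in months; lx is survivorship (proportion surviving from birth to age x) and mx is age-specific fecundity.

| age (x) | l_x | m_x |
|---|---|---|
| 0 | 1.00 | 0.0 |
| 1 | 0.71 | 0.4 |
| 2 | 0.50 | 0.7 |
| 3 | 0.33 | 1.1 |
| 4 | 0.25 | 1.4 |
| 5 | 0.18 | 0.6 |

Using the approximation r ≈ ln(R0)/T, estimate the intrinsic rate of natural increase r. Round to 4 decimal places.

0.1360

R0 = Σ lx·mx = 0 + 0.284 + 0.35 + 0.363 + 0.35 + 0.108 = 1.455
Σ x·lx·mx = 4.013; T = 4.013/1.455 = 2.75808…
r ≈ ln(R0)/T = ln(1.455)/2.75808… = 0.135967… → 0.1360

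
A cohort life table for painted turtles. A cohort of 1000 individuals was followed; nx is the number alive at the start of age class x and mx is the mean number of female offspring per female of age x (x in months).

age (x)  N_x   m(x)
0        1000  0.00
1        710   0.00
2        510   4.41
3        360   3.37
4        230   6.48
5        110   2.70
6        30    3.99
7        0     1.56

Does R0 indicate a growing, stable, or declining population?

lx = nx/n0 = nx/1000: 1, 0.71, 0.51, 0.36, 0.23, 0.11, 0.03, 0
R0 = Σ lx·mx = 0 + 0 + 2.2491 + 1.2132 + 1.4904 + 0.297 + 0.1197 + 0 = 5.3694
R0 > 1, so the population is growing.

growing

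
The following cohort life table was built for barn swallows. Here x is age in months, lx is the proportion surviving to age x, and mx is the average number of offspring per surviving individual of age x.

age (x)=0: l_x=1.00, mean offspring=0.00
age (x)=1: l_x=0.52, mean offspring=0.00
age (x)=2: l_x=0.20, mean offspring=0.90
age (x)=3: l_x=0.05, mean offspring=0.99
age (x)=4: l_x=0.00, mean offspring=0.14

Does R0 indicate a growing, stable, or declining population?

R0 = Σ lx·mx = 0 + 0 + 0.18 + 0.0495 + 0 = 0.2295
R0 < 1, so the population is declining.

declining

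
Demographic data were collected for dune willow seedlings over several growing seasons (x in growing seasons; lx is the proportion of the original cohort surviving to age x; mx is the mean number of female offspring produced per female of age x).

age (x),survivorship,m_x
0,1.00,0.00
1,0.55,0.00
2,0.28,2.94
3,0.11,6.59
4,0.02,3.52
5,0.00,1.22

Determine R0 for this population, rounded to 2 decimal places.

lx·mx by age: 0, 0, 0.8232, 0.7249, 0.0704, 0
R0 = Σ lx·mx = 1.6185 → 1.62

1.62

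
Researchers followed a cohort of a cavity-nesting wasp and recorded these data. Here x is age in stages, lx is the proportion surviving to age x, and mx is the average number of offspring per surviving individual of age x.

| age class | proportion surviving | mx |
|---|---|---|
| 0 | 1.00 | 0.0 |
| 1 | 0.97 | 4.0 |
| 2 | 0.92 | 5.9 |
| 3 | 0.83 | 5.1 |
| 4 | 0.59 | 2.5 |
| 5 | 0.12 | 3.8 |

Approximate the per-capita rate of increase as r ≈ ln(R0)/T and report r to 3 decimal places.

R0 = Σ lx·mx = 0 + 3.88 + 5.428 + 4.233 + 1.475 + 0.456 = 15.472
Σ x·lx·mx = 35.615; T = 35.615/15.472 = 2.3019…
r ≈ ln(R0)/T = ln(15.472)/2.3019… = 1.1899… → 1.190

1.190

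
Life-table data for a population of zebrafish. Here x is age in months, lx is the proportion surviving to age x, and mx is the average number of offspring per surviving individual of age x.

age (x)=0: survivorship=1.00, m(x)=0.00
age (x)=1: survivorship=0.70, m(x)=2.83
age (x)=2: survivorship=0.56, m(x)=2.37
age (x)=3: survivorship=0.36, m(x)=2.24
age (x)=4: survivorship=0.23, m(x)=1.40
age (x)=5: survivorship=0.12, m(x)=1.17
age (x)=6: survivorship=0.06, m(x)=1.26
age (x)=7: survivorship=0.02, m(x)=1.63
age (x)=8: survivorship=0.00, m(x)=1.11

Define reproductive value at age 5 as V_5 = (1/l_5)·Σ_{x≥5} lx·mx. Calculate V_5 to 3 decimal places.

lx·mx for x ≥ 5: 0.1404, 0.0756, 0.0326, 0 → sum = 0.2486
V_5 = 0.2486 / l_5 = 0.2486 / 0.12 = 2.071667… → 2.072

2.072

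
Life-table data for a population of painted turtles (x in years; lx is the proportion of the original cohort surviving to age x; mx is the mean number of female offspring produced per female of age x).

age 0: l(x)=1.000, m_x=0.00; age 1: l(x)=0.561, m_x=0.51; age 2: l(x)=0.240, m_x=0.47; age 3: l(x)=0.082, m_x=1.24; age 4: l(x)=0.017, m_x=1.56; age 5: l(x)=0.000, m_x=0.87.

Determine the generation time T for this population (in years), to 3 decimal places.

lx·mx: 0, 0.28611, 0.1128, 0.10168, 0.02652, 0 → R0 = 0.52711
x·lx·mx: 0, 0.28611, 0.2256, 0.30504, 0.10608, 0 → Σ = 0.92283
T = 0.92283 / 0.52711 = 1.750735… → 1.751

1.751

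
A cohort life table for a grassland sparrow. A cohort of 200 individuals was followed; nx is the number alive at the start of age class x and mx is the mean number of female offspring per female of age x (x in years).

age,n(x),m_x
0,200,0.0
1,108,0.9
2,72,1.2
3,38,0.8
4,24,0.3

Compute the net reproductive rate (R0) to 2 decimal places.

lx = nx/n0 = nx/200: 1, 0.54, 0.36, 0.19, 0.12
lx·mx by age: 0, 0.486, 0.432, 0.152, 0.036
R0 = Σ lx·mx = 1.106 → 1.11

1.11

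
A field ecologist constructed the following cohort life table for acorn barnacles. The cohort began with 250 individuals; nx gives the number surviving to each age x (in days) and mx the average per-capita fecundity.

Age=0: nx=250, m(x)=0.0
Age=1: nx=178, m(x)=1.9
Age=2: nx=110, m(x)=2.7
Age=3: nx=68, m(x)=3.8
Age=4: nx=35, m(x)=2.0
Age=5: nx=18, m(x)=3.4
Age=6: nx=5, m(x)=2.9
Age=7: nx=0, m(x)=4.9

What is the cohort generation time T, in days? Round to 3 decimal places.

2.290

lx = nx/n0 = nx/250: 1, 0.712, 0.44, 0.272, 0.14, 0.072, 0.02, 0
lx·mx: 0, 1.3528, 1.188, 1.0336, 0.28, 0.2448, 0.058, 0 → R0 = 4.1572
x·lx·mx: 0, 1.3528, 2.376, 3.1008, 1.12, 1.224, 0.348, 0 → Σ = 9.5216
T = 9.5216 / 4.1572 = 2.290388… → 2.290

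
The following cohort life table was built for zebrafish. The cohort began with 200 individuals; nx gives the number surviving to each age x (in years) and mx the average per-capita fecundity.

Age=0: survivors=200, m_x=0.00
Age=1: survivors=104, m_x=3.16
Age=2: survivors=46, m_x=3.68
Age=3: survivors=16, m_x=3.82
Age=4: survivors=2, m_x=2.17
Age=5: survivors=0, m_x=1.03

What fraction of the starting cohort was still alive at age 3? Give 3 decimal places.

0.080

l_3 = n_3/n_0 = 16/200 = 0.08 → 0.080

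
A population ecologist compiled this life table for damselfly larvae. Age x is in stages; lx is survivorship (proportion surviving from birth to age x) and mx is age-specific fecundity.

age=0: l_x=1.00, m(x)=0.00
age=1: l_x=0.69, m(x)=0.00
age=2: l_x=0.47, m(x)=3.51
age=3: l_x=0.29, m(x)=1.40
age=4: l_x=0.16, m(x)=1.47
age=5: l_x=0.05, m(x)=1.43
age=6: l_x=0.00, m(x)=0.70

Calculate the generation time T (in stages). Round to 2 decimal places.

lx·mx: 0, 0, 1.6497, 0.406, 0.2352, 0.0715, 0 → R0 = 2.3624
x·lx·mx: 0, 0, 3.2994, 1.218, 0.9408, 0.3575, 0 → Σ = 5.8157
T = 5.8157 / 2.3624 = 2.461776… → 2.46

2.46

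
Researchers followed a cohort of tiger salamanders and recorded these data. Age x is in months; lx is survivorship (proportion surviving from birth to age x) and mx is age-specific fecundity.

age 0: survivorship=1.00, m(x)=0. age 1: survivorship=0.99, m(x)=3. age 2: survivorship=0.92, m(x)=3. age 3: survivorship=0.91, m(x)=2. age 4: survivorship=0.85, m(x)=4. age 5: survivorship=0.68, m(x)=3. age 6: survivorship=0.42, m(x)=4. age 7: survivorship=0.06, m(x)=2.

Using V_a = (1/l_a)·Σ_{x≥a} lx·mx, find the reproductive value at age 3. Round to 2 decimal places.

lx·mx for x ≥ 3: 1.82, 3.4, 2.04, 1.68, 0.12 → sum = 9.06
V_3 = 9.06 / l_3 = 9.06 / 0.91 = 9.956044… → 9.96

9.96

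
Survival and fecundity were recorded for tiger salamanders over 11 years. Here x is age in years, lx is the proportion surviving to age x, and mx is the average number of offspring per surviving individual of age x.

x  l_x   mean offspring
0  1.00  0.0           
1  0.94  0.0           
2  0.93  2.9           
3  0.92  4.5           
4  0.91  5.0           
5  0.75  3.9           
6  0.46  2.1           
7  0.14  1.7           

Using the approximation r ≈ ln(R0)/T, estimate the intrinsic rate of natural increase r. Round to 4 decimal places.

R0 = Σ lx·mx = 0 + 0 + 2.697 + 4.14 + 4.55 + 2.925 + 0.966 + 0.238 = 15.516
Σ x·lx·mx = 58.101; T = 58.101/15.516 = 3.74459…
r ≈ ln(R0)/T = ln(15.516)/3.74459… = 0.732223… → 0.7322

0.7322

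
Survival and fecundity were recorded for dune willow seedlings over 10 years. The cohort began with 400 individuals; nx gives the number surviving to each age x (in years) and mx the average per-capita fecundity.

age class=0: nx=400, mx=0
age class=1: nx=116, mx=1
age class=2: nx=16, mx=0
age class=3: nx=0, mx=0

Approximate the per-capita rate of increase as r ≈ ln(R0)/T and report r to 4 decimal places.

-1.2379

lx = nx/n0 = nx/400: 1, 0.29, 0.04, 0
R0 = Σ lx·mx = 0 + 0.29 + 0 + 0 = 0.29
Σ x·lx·mx = 0.29; T = 0.29/0.29 = 1
r ≈ ln(R0)/T = ln(0.29)/1 = -1.237874… → -1.2379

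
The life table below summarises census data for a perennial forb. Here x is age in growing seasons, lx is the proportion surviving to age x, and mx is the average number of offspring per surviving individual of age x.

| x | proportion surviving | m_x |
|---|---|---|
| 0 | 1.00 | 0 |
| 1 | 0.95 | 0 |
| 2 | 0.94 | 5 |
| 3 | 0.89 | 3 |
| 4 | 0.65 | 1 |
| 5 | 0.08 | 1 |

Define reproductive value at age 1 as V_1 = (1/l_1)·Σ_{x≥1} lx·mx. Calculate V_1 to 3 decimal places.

lx·mx for x ≥ 1: 0, 4.7, 2.67, 0.65, 0.08 → sum = 8.1
V_1 = 8.1 / l_1 = 8.1 / 0.95 = 8.526316… → 8.526

8.526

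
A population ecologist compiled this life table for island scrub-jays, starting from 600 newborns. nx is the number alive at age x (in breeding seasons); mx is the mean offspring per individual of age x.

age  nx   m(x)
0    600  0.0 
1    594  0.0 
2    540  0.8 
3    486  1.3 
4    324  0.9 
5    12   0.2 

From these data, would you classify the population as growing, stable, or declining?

growing

lx = nx/n0 = nx/600: 1, 0.99, 0.9, 0.81, 0.54, 0.02
R0 = Σ lx·mx = 0 + 0 + 0.72 + 1.053 + 0.486 + 0.004 = 2.263
R0 > 1, so the population is growing.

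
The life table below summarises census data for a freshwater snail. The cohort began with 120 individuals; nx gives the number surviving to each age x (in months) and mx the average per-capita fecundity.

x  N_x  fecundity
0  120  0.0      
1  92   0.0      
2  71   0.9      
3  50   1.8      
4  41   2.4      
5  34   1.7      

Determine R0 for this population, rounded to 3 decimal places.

lx = nx/n0 = nx/120: 1, 0.76667…, 0.59167…, 0.41667…, 0.34167…, 0.28333…
lx·mx by age: 0, 0, 0.5325…, 0.75…, 0.82…, 0.481667…
R0 = Σ lx·mx = 2.584167… → 2.584

2.584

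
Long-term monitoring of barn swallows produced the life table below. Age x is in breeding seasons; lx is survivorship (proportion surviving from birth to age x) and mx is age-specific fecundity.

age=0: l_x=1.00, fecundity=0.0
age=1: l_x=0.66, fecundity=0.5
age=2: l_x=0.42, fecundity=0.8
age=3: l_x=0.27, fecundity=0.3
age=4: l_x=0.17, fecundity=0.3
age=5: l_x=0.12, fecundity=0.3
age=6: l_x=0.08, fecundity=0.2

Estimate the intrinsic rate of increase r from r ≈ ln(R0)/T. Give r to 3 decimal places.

R0 = Σ lx·mx = 0 + 0.33 + 0.336 + 0.081 + 0.051 + 0.036 + 0.016 = 0.85
Σ x·lx·mx = 1.725; T = 1.725/0.85 = 2.02941…
r ≈ ln(R0)/T = ln(0.85)/2.02941… = -0.08008… → -0.080

-0.080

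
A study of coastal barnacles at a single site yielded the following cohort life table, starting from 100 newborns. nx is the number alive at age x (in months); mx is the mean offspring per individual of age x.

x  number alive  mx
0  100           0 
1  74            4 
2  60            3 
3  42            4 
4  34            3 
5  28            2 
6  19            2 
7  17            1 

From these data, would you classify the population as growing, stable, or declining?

growing

lx = nx/n0 = nx/100: 1, 0.74, 0.6, 0.42, 0.34, 0.28, 0.19, 0.17
R0 = Σ lx·mx = 0 + 2.96 + 1.8 + 1.68 + 1.02 + 0.56 + 0.38 + 0.17 = 8.57
R0 > 1, so the population is growing.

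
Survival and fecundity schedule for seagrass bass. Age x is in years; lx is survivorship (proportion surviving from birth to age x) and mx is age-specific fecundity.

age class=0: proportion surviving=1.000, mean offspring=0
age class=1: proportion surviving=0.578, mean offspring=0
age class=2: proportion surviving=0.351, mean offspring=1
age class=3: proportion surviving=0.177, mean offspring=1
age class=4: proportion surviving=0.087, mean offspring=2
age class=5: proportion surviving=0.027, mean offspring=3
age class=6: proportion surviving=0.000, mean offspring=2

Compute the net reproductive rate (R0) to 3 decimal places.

lx·mx by age: 0, 0, 0.351, 0.177, 0.174, 0.081, 0
R0 = Σ lx·mx = 0.783 → 0.783

0.783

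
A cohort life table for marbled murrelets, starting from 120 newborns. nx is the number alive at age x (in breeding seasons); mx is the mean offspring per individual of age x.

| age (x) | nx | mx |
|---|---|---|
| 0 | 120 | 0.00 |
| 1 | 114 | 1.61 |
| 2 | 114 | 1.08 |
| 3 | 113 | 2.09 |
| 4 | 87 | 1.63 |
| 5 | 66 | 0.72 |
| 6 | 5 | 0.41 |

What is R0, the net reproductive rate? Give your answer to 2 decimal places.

lx = nx/n0 = nx/120: 1, 0.95, 0.95, 0.94167…, 0.725, 0.55, 0.04167…
lx·mx by age: 0, 1.5295, 1.026, 1.968083…, 1.18175, 0.396, 0.017083…
R0 = Σ lx·mx = 6.118417… → 6.12

6.12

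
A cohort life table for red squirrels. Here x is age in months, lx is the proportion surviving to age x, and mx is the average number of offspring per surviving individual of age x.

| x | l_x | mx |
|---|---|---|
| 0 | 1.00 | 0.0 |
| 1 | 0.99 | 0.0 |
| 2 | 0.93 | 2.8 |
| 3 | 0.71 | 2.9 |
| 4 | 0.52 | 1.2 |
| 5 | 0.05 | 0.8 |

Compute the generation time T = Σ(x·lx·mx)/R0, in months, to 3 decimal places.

lx·mx: 0, 0, 2.604, 2.059, 0.624, 0.04 → R0 = 5.327
x·lx·mx: 0, 0, 5.208, 6.177, 2.496, 0.2 → Σ = 14.081
T = 14.081 / 5.327 = 2.643326… → 2.643

2.643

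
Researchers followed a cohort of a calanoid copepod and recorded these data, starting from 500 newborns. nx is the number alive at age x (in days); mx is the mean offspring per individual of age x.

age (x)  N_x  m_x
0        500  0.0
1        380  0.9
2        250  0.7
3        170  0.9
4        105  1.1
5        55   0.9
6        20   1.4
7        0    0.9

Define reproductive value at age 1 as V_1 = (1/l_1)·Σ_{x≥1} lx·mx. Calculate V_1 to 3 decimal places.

2.271

lx = nx/n0 = nx/500: 1, 0.76, 0.5, 0.34, 0.21, 0.11, 0.04, 0
lx·mx for x ≥ 1: 0.684, 0.35, 0.306, 0.231, 0.099, 0.056, 0 → sum = 1.726
V_1 = 1.726 / l_1 = 1.726 / 0.76 = 2.271053… → 2.271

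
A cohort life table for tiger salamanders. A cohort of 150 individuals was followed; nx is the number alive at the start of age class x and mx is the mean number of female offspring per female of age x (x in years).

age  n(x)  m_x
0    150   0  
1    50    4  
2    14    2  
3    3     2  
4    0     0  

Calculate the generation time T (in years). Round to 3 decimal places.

1.171

lx = nx/n0 = nx/150: 1, 0.33333…, 0.09333…, 0.02, 0
lx·mx: 0, 1.333333…, 0.186667…, 0.04, 0 → R0 = 1.56…
x·lx·mx: 0, 1.333333…, 0.373333…, 0.12, 0 → Σ = 1.826667…
T = 1.826667… / 1.56… = 1.17094… → 1.171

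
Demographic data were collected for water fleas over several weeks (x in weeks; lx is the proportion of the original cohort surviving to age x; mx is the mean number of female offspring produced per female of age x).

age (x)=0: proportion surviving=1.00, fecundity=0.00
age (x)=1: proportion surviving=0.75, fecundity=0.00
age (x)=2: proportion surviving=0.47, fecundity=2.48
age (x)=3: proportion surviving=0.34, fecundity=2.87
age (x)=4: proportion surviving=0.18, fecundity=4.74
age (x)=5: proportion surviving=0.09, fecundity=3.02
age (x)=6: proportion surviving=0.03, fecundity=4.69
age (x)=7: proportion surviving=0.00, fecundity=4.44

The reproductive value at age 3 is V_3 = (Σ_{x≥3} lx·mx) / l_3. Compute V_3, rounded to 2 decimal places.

lx·mx for x ≥ 3: 0.9758, 0.8532, 0.2718, 0.1407, 0 → sum = 2.2415
V_3 = 2.2415 / l_3 = 2.2415 / 0.34 = 6.592647… → 6.59

6.59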